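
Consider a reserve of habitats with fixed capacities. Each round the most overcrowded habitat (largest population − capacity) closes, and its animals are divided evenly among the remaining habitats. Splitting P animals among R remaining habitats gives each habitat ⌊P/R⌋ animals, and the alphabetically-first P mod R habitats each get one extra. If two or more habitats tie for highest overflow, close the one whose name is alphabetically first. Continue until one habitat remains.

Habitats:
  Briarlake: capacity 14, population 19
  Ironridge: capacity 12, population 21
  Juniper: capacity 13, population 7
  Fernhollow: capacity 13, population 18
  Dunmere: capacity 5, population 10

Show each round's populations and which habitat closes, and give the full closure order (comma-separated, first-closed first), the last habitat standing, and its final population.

Closure order: Ironridge, Briarlake, Dunmere, Fernhollow
Last habitat: Juniper with 75 animals

Round 1: Briarlake=19 Dunmere=10 Fernhollow=18 Ironridge=21 Juniper=7 → close Ironridge (overflow 9)
  21÷4 = 5 each, +1 to first 1
Round 2: Briarlake=25 Dunmere=15 Fernhollow=23 Juniper=12 → close Briarlake (overflow 11)
  25÷3 = 8 each, +1 to first 1
Round 3: Dunmere=24 Fernhollow=31 Juniper=20 → close Dunmere (overflow 19)
  24÷2 = 12 each, +1 to first 0
Round 4: Fernhollow=43 Juniper=32 → close Fernhollow (overflow 30)
  43÷1 = 43 each, +1 to first 0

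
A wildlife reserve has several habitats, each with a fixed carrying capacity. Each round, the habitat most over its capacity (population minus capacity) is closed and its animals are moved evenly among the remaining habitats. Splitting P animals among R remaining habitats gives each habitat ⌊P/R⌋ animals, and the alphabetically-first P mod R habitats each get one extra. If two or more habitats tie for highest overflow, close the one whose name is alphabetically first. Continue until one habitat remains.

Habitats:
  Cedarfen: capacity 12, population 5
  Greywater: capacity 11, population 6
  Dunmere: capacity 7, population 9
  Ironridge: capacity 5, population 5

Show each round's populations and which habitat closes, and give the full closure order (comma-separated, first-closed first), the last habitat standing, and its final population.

Closure order: Dunmere, Ironridge, Greywater
Last habitat: Cedarfen with 25 animals

Round 1: Cedarfen=5 Dunmere=9 Greywater=6 Ironridge=5 → close Dunmere (overflow 2)
  9÷3 = 3 each, +1 to first 0
Round 2: Cedarfen=8 Greywater=9 Ironridge=8 → close Ironridge (overflow 3)
  8÷2 = 4 each, +1 to first 0
Round 3: Cedarfen=12 Greywater=13 → close Greywater (overflow 2)
  13÷1 = 13 each, +1 to first 0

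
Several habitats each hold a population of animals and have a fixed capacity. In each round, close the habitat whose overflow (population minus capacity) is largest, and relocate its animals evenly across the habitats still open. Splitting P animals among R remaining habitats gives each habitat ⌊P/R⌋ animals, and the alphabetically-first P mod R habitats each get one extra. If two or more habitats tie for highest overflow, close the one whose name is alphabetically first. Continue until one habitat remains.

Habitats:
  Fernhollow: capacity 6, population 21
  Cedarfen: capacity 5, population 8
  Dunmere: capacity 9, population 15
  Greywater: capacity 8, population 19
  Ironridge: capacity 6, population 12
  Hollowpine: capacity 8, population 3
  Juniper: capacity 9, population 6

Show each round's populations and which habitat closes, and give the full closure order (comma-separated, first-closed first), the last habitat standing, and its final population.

Round 1: Cedarfen=8 Dunmere=15 Fernhollow=21 Greywater=19 Hollowpine=3 Ironridge=12 Juniper=6 → close Fernhollow (overflow 15)
  21÷6 = 3 each, +1 to first 3
Round 2: Cedarfen=12 Dunmere=19 Greywater=23 Hollowpine=6 Ironridge=15 Juniper=9 → close Greywater (overflow 15)
  23÷5 = 4 each, +1 to first 3
Round 3: Cedarfen=17 Dunmere=24 Hollowpine=11 Ironridge=19 Juniper=13 → close Dunmere (overflow 15)
  24÷4 = 6 each, +1 to first 0
Round 4: Cedarfen=23 Hollowpine=17 Ironridge=25 Juniper=19 → close Ironridge (overflow 19)
  25÷3 = 8 each, +1 to first 1
Round 5: Cedarfen=32 Hollowpine=25 Juniper=27 → close Cedarfen (overflow 27)
  32÷2 = 16 each, +1 to first 0
Round 6: Hollowpine=41 Juniper=43 → close Juniper (overflow 34)
  43÷1 = 43 each, +1 to first 0

Closure order: Fernhollow, Greywater, Dunmere, Ironridge, Cedarfen, Juniper
Last habitat: Hollowpine with 84 animals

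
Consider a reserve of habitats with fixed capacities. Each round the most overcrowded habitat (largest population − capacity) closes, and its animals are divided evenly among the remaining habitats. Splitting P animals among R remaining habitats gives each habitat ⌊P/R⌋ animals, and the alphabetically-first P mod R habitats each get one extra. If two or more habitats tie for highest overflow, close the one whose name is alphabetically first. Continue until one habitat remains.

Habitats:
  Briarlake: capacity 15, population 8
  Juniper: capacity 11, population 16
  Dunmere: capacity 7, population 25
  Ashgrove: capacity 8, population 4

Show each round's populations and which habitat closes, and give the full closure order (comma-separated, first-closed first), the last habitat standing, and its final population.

Round 1: Ashgrove=4 Briarlake=8 Dunmere=25 Juniper=16 → close Dunmere (overflow 18)
  25÷3 = 8 each, +1 to first 1
Round 2: Ashgrove=13 Briarlake=16 Juniper=24 → close Juniper (overflow 13)
  24÷2 = 12 each, +1 to first 0
Round 3: Ashgrove=25 Briarlake=28 → close Ashgrove (overflow 17)
  25÷1 = 25 each, +1 to first 0

Closure order: Dunmere, Juniper, Ashgrove
Last habitat: Briarlake with 53 animals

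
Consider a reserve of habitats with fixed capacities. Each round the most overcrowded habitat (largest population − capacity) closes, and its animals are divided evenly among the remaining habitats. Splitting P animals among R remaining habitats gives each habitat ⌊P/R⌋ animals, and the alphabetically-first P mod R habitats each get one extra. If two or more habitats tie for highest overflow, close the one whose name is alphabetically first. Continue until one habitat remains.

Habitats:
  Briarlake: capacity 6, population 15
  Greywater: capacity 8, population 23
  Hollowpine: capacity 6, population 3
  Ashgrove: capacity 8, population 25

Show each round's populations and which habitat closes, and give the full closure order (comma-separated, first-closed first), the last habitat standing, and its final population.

Round 1: Ashgrove=25 Briarlake=15 Greywater=23 Hollowpine=3 → close Ashgrove (overflow 17)
  25÷3 = 8 each, +1 to first 1
Round 2: Briarlake=24 Greywater=31 Hollowpine=11 → close Greywater (overflow 23)
  31÷2 = 15 each, +1 to first 1
Round 3: Briarlake=40 Hollowpine=26 → close Briarlake (overflow 34)
  40÷1 = 40 each, +1 to first 0

Closure order: Ashgrove, Greywater, Briarlake
Last habitat: Hollowpine with 66 animals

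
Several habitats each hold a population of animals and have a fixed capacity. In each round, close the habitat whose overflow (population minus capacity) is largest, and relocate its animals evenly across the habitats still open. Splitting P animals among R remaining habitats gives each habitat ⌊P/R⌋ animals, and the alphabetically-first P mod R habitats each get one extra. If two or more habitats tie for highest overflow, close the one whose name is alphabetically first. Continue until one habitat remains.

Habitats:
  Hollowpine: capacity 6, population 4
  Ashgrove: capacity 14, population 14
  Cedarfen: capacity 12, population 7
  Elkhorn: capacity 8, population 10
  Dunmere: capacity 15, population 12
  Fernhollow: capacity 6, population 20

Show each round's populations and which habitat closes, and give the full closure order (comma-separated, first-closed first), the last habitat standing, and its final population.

Closure order: Fernhollow, Elkhorn, Ashgrove, Hollowpine, Cedarfen
Last habitat: Dunmere with 67 animals

Round 1: Ashgrove=14 Cedarfen=7 Dunmere=12 Elkhorn=10 Fernhollow=20 Hollowpine=4 → close Fernhollow (overflow 14)
  20÷5 = 4 each, +1 to first 0
Round 2: Ashgrove=18 Cedarfen=11 Dunmere=16 Elkhorn=14 Hollowpine=8 → close Elkhorn (overflow 6)
  14÷4 = 3 each, +1 to first 2
Round 3: Ashgrove=22 Cedarfen=15 Dunmere=19 Hollowpine=11 → close Ashgrove (overflow 8)
  22÷3 = 7 each, +1 to first 1
Round 4: Cedarfen=23 Dunmere=26 Hollowpine=18 → close Hollowpine (overflow 12)
  18÷2 = 9 each, +1 to first 0
Round 5: Cedarfen=32 Dunmere=35 → close Cedarfen (overflow 20)
  32÷1 = 32 each, +1 to first 0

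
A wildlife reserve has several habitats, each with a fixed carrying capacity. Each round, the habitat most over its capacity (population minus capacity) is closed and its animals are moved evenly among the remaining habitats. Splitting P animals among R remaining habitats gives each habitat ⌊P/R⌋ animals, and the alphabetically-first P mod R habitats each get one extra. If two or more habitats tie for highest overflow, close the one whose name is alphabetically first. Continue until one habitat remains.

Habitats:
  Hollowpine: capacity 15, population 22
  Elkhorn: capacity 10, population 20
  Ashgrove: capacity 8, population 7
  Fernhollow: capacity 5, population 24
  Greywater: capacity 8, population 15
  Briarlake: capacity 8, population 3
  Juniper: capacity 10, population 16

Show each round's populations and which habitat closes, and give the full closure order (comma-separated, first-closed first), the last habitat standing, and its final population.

Closure order: Fernhollow, Elkhorn, Greywater, Hollowpine, Juniper, Ashgrove
Last habitat: Briarlake with 107 animals

Round 1: Ashgrove=7 Briarlake=3 Elkhorn=20 Fernhollow=24 Greywater=15 Hollowpine=22 Juniper=16 → close Fernhollow (overflow 19)
  24÷6 = 4 each, +1 to first 0
Round 2: Ashgrove=11 Briarlake=7 Elkhorn=24 Greywater=19 Hollowpine=26 Juniper=20 → close Elkhorn (overflow 14)
  24÷5 = 4 each, +1 to first 4
Round 3: Ashgrove=16 Briarlake=12 Greywater=24 Hollowpine=31 Juniper=24 → close Greywater (overflow 16)
  24÷4 = 6 each, +1 to first 0
Round 4: Ashgrove=22 Briarlake=18 Hollowpine=37 Juniper=30 → close Hollowpine (overflow 22)
  37÷3 = 12 each, +1 to first 1
Round 5: Ashgrove=35 Briarlake=30 Juniper=42 → close Juniper (overflow 32)
  42÷2 = 21 each, +1 to first 0
Round 6: Ashgrove=56 Briarlake=51 → close Ashgrove (overflow 48)
  56÷1 = 56 each, +1 to first 0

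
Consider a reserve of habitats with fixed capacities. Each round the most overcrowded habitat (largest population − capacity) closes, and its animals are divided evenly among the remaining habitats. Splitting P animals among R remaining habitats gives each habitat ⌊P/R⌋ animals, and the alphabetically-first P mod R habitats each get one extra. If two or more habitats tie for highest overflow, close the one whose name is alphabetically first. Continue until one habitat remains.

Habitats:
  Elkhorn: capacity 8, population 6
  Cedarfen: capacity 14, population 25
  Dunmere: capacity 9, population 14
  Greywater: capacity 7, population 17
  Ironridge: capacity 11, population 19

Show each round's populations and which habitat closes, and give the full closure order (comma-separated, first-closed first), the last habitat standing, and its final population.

Round 1: Cedarfen=25 Dunmere=14 Elkhorn=6 Greywater=17 Ironridge=19 → close Cedarfen (overflow 11)
  25÷4 = 6 each, +1 to first 1
Round 2: Dunmere=21 Elkhorn=12 Greywater=23 Ironridge=25 → close Greywater (overflow 16)
  23÷3 = 7 each, +1 to first 2
Round 3: Dunmere=29 Elkhorn=20 Ironridge=32 → close Ironridge (overflow 21)
  32÷2 = 16 each, +1 to first 0
Round 4: Dunmere=45 Elkhorn=36 → close Dunmere (overflow 36)
  45÷1 = 45 each, +1 to first 0

Closure order: Cedarfen, Greywater, Ironridge, Dunmere
Last habitat: Elkhorn with 81 animals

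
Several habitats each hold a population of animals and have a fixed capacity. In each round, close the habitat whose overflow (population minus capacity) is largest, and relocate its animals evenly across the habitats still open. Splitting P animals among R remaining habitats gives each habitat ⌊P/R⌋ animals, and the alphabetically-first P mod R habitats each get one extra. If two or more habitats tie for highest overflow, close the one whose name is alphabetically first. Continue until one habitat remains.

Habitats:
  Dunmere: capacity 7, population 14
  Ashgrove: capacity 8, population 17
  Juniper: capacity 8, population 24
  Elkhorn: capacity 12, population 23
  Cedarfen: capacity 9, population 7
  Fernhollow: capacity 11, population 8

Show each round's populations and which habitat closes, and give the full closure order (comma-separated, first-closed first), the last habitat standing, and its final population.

Closure order: Juniper, Elkhorn, Ashgrove, Dunmere, Cedarfen
Last habitat: Fernhollow with 93 animals

Round 1: Ashgrove=17 Cedarfen=7 Dunmere=14 Elkhorn=23 Fernhollow=8 Juniper=24 → close Juniper (overflow 16)
  24÷5 = 4 each, +1 to first 4
Round 2: Ashgrove=22 Cedarfen=12 Dunmere=19 Elkhorn=28 Fernhollow=12 → close Elkhorn (overflow 16)
  28÷4 = 7 each, +1 to first 0
Round 3: Ashgrove=29 Cedarfen=19 Dunmere=26 Fernhollow=19 → close Ashgrove (overflow 21)
  29÷3 = 9 each, +1 to first 2
Round 4: Cedarfen=29 Dunmere=36 Fernhollow=28 → close Dunmere (overflow 29)
  36÷2 = 18 each, +1 to first 0
Round 5: Cedarfen=47 Fernhollow=46 → close Cedarfen (overflow 38)
  47÷1 = 47 each, +1 to first 0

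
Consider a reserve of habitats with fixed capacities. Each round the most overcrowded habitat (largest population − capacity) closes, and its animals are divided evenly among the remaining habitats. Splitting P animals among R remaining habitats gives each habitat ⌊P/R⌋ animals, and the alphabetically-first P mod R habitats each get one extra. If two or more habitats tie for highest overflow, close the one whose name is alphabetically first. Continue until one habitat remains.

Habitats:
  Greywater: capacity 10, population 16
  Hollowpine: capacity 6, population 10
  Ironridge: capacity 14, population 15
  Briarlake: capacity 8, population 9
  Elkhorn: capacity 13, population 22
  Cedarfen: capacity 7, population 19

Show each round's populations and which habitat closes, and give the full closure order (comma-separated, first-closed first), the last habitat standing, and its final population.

Round 1: Briarlake=9 Cedarfen=19 Elkhorn=22 Greywater=16 Hollowpine=10 Ironridge=15 → close Cedarfen (overflow 12)
  19÷5 = 3 each, +1 to first 4
Round 2: Briarlake=13 Elkhorn=26 Greywater=20 Hollowpine=14 Ironridge=18 → close Elkhorn (overflow 13)
  26÷4 = 6 each, +1 to first 2
Round 3: Briarlake=20 Greywater=27 Hollowpine=20 Ironridge=24 → close Greywater (overflow 17)
  27÷3 = 9 each, +1 to first 0
Round 4: Briarlake=29 Hollowpine=29 Ironridge=33 → close Hollowpine (overflow 23)
  29÷2 = 14 each, +1 to first 1
Round 5: Briarlake=44 Ironridge=47 → close Briarlake (overflow 36)
  44÷1 = 44 each, +1 to first 0

Closure order: Cedarfen, Elkhorn, Greywater, Hollowpine, Briarlake
Last habitat: Ironridge with 91 animals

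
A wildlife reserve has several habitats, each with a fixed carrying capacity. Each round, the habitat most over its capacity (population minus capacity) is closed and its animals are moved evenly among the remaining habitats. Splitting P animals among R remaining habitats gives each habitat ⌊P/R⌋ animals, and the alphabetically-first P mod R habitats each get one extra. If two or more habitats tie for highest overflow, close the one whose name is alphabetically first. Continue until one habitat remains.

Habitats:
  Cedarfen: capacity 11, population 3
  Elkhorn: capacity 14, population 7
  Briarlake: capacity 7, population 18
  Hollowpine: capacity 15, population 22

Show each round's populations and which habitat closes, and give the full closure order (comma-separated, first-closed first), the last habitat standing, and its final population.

Round 1: Briarlake=18 Cedarfen=3 Elkhorn=7 Hollowpine=22 → close Briarlake (overflow 11)
  18÷3 = 6 each, +1 to first 0
Round 2: Cedarfen=9 Elkhorn=13 Hollowpine=28 → close Hollowpine (overflow 13)
  28÷2 = 14 each, +1 to first 0
Round 3: Cedarfen=23 Elkhorn=27 → close Elkhorn (overflow 13)
  27÷1 = 27 each, +1 to first 0

Closure order: Briarlake, Hollowpine, Elkhorn
Last habitat: Cedarfen with 50 animals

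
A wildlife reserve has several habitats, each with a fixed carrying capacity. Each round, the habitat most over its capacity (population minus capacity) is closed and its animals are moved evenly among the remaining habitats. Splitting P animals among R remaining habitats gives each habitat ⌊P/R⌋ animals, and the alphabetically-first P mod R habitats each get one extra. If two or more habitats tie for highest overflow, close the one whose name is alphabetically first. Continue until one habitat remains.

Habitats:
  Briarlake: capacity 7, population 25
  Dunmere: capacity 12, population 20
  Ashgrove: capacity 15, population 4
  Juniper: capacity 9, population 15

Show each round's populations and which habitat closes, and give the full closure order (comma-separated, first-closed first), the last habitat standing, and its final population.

Closure order: Briarlake, Dunmere, Juniper
Last habitat: Ashgrove with 64 animals

Round 1: Ashgrove=4 Briarlake=25 Dunmere=20 Juniper=15 → close Briarlake (overflow 18)
  25÷3 = 8 each, +1 to first 1
Round 2: Ashgrove=13 Dunmere=28 Juniper=23 → close Dunmere (overflow 16)
  28÷2 = 14 each, +1 to first 0
Round 3: Ashgrove=27 Juniper=37 → close Juniper (overflow 28)
  37÷1 = 37 each, +1 to first 0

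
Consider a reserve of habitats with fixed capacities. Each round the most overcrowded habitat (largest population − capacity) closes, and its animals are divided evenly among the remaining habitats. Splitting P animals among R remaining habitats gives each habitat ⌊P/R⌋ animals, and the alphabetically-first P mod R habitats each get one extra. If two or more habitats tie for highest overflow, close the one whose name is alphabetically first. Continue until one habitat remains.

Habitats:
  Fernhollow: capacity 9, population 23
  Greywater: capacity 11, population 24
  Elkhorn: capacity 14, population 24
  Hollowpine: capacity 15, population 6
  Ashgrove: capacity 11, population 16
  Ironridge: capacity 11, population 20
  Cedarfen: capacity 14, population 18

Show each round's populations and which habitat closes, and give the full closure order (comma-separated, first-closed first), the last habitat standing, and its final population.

Closure order: Fernhollow, Greywater, Elkhorn, Ironridge, Ashgrove, Cedarfen
Last habitat: Hollowpine with 131 animals

Round 1: Ashgrove=16 Cedarfen=18 Elkhorn=24 Fernhollow=23 Greywater=24 Hollowpine=6 Ironridge=20 → close Fernhollow (overflow 14)
  23÷6 = 3 each, +1 to first 5
Round 2: Ashgrove=20 Cedarfen=22 Elkhorn=28 Greywater=28 Hollowpine=10 Ironridge=23 → close Greywater (overflow 17)
  28÷5 = 5 each, +1 to first 3
Round 3: Ashgrove=26 Cedarfen=28 Elkhorn=34 Hollowpine=15 Ironridge=28 → close Elkhorn (overflow 20)
  34÷4 = 8 each, +1 to first 2
Round 4: Ashgrove=35 Cedarfen=37 Hollowpine=23 Ironridge=36 → close Ironridge (overflow 25)
  36÷3 = 12 each, +1 to first 0
Round 5: Ashgrove=47 Cedarfen=49 Hollowpine=35 → close Ashgrove (overflow 36)
  47÷2 = 23 each, +1 to first 1
Round 6: Cedarfen=73 Hollowpine=58 → close Cedarfen (overflow 59)
  73÷1 = 73 each, +1 to first 0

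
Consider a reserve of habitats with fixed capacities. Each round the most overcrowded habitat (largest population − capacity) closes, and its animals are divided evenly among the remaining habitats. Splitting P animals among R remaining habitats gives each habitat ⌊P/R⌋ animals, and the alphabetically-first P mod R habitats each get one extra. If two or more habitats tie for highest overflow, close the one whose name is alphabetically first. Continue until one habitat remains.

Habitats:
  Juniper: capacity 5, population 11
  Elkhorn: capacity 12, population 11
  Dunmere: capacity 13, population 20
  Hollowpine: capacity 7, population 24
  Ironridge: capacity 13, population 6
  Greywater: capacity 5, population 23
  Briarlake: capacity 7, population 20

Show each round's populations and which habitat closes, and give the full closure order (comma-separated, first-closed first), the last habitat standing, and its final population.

Closure order: Greywater, Hollowpine, Briarlake, Dunmere, Juniper, Elkhorn
Last habitat: Ironridge with 115 animals

Round 1: Briarlake=20 Dunmere=20 Elkhorn=11 Greywater=23 Hollowpine=24 Ironridge=6 Juniper=11 → close Greywater (overflow 18)
  23÷6 = 3 each, +1 to first 5
Round 2: Briarlake=24 Dunmere=24 Elkhorn=15 Hollowpine=28 Ironridge=10 Juniper=14 → close Hollowpine (overflow 21)
  28÷5 = 5 each, +1 to first 3
Round 3: Briarlake=30 Dunmere=30 Elkhorn=21 Ironridge=15 Juniper=19 → close Briarlake (overflow 23)
  30÷4 = 7 each, +1 to first 2
Round 4: Dunmere=38 Elkhorn=29 Ironridge=22 Juniper=26 → close Dunmere (overflow 25)
  38÷3 = 12 each, +1 to first 2
Round 5: Elkhorn=42 Ironridge=35 Juniper=38 → close Juniper (overflow 33)
  38÷2 = 19 each, +1 to first 0
Round 6: Elkhorn=61 Ironridge=54 → close Elkhorn (overflow 49)
  61÷1 = 61 each, +1 to first 0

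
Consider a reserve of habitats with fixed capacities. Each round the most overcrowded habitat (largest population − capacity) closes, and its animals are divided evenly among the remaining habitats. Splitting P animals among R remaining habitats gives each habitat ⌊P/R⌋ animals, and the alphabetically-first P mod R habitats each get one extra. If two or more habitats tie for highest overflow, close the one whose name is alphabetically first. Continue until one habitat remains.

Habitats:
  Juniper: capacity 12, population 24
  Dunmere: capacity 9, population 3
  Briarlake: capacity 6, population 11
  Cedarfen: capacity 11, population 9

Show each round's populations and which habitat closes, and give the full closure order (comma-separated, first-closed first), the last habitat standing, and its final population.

Round 1: Briarlake=11 Cedarfen=9 Dunmere=3 Juniper=24 → close Juniper (overflow 12)
  24÷3 = 8 each, +1 to first 0
Round 2: Briarlake=19 Cedarfen=17 Dunmere=11 → close Briarlake (overflow 13)
  19÷2 = 9 each, +1 to first 1
Round 3: Cedarfen=27 Dunmere=20 → close Cedarfen (overflow 16)
  27÷1 = 27 each, +1 to first 0

Closure order: Juniper, Briarlake, Cedarfen
Last habitat: Dunmere with 47 animals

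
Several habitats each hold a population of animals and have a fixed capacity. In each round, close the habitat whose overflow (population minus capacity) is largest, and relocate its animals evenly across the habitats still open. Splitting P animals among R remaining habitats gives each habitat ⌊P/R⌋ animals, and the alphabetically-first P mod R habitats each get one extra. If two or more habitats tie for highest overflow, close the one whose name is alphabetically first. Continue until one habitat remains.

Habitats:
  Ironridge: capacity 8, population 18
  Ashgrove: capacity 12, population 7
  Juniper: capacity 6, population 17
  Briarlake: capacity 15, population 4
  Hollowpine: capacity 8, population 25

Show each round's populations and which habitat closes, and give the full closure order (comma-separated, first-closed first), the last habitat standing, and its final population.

Closure order: Hollowpine, Juniper, Ironridge, Ashgrove
Last habitat: Briarlake with 71 animals

Round 1: Ashgrove=7 Briarlake=4 Hollowpine=25 Ironridge=18 Juniper=17 → close Hollowpine (overflow 17)
  25÷4 = 6 each, +1 to first 1
Round 2: Ashgrove=14 Briarlake=10 Ironridge=24 Juniper=23 → close Juniper (overflow 17)
  23÷3 = 7 each, +1 to first 2
Round 3: Ashgrove=22 Briarlake=18 Ironridge=31 → close Ironridge (overflow 23)
  31÷2 = 15 each, +1 to first 1
Round 4: Ashgrove=38 Briarlake=33 → close Ashgrove (overflow 26)
  38÷1 = 38 each, +1 to first 0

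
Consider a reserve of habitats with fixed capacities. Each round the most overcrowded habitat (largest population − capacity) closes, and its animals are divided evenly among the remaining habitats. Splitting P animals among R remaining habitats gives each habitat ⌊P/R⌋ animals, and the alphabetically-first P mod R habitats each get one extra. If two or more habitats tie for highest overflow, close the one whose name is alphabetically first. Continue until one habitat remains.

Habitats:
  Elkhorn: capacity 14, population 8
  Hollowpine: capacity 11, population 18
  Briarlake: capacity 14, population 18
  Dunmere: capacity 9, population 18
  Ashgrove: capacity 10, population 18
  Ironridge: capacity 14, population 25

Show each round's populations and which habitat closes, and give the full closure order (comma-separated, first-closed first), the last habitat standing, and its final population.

Round 1: Ashgrove=18 Briarlake=18 Dunmere=18 Elkhorn=8 Hollowpine=18 Ironridge=25 → close Ironridge (overflow 11)
  25÷5 = 5 each, +1 to first 0
Round 2: Ashgrove=23 Briarlake=23 Dunmere=23 Elkhorn=13 Hollowpine=23 → close Dunmere (overflow 14)
  23÷4 = 5 each, +1 to first 3
Round 3: Ashgrove=29 Briarlake=29 Elkhorn=19 Hollowpine=28 → close Ashgrove (overflow 19)
  29÷3 = 9 each, +1 to first 2
Round 4: Briarlake=39 Elkhorn=29 Hollowpine=37 → close Hollowpine (overflow 26)
  37÷2 = 18 each, +1 to first 1
Round 5: Briarlake=58 Elkhorn=47 → close Briarlake (overflow 44)
  58÷1 = 58 each, +1 to first 0

Closure order: Ironridge, Dunmere, Ashgrove, Hollowpine, Briarlake
Last habitat: Elkhorn with 105 animals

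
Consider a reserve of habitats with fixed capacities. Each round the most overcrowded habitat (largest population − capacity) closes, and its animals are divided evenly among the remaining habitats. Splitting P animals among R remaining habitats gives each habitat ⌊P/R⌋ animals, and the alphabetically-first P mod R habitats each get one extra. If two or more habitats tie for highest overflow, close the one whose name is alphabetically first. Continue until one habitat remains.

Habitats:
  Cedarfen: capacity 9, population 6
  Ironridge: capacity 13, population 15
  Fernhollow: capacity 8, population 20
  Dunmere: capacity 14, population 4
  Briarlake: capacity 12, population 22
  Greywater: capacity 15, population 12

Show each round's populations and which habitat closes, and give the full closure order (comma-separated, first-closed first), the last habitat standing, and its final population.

Round 1: Briarlake=22 Cedarfen=6 Dunmere=4 Fernhollow=20 Greywater=12 Ironridge=15 → close Fernhollow (overflow 12)
  20÷5 = 4 each, +1 to first 0
Round 2: Briarlake=26 Cedarfen=10 Dunmere=8 Greywater=16 Ironridge=19 → close Briarlake (overflow 14)
  26÷4 = 6 each, +1 to first 2
Round 3: Cedarfen=17 Dunmere=15 Greywater=22 Ironridge=25 → close Ironridge (overflow 12)
  25÷3 = 8 each, +1 to first 1
Round 4: Cedarfen=26 Dunmere=23 Greywater=30 → close Cedarfen (overflow 17)
  26÷2 = 13 each, +1 to first 0
Round 5: Dunmere=36 Greywater=43 → close Greywater (overflow 28)
  43÷1 = 43 each, +1 to first 0

Closure order: Fernhollow, Briarlake, Ironridge, Cedarfen, Greywater
Last habitat: Dunmere with 79 animals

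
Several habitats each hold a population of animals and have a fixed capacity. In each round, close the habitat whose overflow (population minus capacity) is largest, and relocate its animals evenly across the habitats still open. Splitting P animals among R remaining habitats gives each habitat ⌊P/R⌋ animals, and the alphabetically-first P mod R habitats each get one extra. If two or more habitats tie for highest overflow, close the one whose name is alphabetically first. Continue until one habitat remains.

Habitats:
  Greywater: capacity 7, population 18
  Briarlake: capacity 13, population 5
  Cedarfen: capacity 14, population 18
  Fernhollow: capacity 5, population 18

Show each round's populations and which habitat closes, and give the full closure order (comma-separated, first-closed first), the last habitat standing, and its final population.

Closure order: Fernhollow, Greywater, Cedarfen
Last habitat: Briarlake with 59 animals

Round 1: Briarlake=5 Cedarfen=18 Fernhollow=18 Greywater=18 → close Fernhollow (overflow 13)
  18÷3 = 6 each, +1 to first 0
Round 2: Briarlake=11 Cedarfen=24 Greywater=24 → close Greywater (overflow 17)
  24÷2 = 12 each, +1 to first 0
Round 3: Briarlake=23 Cedarfen=36 → close Cedarfen (overflow 22)
  36÷1 = 36 each, +1 to first 0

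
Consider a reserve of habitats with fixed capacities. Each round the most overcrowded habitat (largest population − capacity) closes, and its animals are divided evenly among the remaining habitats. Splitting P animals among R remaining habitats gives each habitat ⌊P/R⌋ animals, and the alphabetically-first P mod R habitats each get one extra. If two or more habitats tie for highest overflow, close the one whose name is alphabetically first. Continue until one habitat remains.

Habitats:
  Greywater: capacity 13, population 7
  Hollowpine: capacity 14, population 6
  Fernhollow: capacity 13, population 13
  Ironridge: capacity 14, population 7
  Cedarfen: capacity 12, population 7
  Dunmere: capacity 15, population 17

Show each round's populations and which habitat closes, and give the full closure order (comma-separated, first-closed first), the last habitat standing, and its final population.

Round 1: Cedarfen=7 Dunmere=17 Fernhollow=13 Greywater=7 Hollowpine=6 Ironridge=7 → close Dunmere (overflow 2)
  17÷5 = 3 each, +1 to first 2
Round 2: Cedarfen=11 Fernhollow=17 Greywater=10 Hollowpine=9 Ironridge=10 → close Fernhollow (overflow 4)
  17÷4 = 4 each, +1 to first 1
Round 3: Cedarfen=16 Greywater=14 Hollowpine=13 Ironridge=14 → close Cedarfen (overflow 4)
  16÷3 = 5 each, +1 to first 1
Round 4: Greywater=20 Hollowpine=18 Ironridge=19 → close Greywater (overflow 7)
  20÷2 = 10 each, +1 to first 0
Round 5: Hollowpine=28 Ironridge=29 → close Ironridge (overflow 15)
  29÷1 = 29 each, +1 to first 0

Closure order: Dunmere, Fernhollow, Cedarfen, Greywater, Ironridge
Last habitat: Hollowpine with 57 animals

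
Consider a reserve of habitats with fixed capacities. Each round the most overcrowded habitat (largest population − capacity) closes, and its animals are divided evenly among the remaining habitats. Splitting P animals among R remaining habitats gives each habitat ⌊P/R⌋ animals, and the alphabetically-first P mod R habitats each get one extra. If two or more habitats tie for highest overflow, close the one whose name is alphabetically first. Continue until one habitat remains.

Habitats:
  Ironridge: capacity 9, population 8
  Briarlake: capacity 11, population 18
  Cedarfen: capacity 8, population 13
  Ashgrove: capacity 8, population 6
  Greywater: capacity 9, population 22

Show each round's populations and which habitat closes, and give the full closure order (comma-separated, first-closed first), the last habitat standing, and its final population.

Round 1: Ashgrove=6 Briarlake=18 Cedarfen=13 Greywater=22 Ironridge=8 → close Greywater (overflow 13)
  22÷4 = 5 each, +1 to first 2
Round 2: Ashgrove=12 Briarlake=24 Cedarfen=18 Ironridge=13 → close Briarlake (overflow 13)
  24÷3 = 8 each, +1 to first 0
Round 3: Ashgrove=20 Cedarfen=26 Ironridge=21 → close Cedarfen (overflow 18)
  26÷2 = 13 each, +1 to first 0
Round 4: Ashgrove=33 Ironridge=34 → close Ashgrove (overflow 25)
  33÷1 = 33 each, +1 to first 0

Closure order: Greywater, Briarlake, Cedarfen, Ashgrove
Last habitat: Ironridge with 67 animals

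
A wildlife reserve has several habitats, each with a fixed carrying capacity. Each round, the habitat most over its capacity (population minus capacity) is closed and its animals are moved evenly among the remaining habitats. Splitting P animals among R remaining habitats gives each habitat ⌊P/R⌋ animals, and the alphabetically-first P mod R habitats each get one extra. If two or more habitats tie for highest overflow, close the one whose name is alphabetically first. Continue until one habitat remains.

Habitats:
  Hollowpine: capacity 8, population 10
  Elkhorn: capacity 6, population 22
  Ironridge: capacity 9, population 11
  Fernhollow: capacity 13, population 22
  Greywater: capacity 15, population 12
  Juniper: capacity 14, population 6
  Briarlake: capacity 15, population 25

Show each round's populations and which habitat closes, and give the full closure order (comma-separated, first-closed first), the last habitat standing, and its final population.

Closure order: Elkhorn, Briarlake, Fernhollow, Hollowpine, Ironridge, Greywater
Last habitat: Juniper with 108 animals

Round 1: Briarlake=25 Elkhorn=22 Fernhollow=22 Greywater=12 Hollowpine=10 Ironridge=11 Juniper=6 → close Elkhorn (overflow 16)
  22÷6 = 3 each, +1 to first 4
Round 2: Briarlake=29 Fernhollow=26 Greywater=16 Hollowpine=14 Ironridge=14 Juniper=9 → close Briarlake (overflow 14)
  29÷5 = 5 each, +1 to first 4
Round 3: Fernhollow=32 Greywater=22 Hollowpine=20 Ironridge=20 Juniper=14 → close Fernhollow (overflow 19)
  32÷4 = 8 each, +1 to first 0
Round 4: Greywater=30 Hollowpine=28 Ironridge=28 Juniper=22 → close Hollowpine (overflow 20)
  28÷3 = 9 each, +1 to first 1
Round 5: Greywater=40 Ironridge=37 Juniper=31 → close Ironridge (overflow 28)
  37÷2 = 18 each, +1 to first 1
Round 6: Greywater=59 Juniper=49 → close Greywater (overflow 44)
  59÷1 = 59 each, +1 to first 0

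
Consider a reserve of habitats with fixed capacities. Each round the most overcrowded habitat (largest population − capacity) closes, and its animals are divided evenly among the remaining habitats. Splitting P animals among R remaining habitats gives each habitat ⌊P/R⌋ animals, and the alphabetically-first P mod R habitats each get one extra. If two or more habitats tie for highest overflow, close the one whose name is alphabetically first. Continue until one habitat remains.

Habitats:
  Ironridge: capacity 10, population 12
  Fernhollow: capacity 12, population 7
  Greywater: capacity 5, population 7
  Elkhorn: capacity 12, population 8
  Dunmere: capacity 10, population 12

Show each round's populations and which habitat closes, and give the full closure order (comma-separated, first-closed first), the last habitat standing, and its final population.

Closure order: Dunmere, Greywater, Ironridge, Elkhorn
Last habitat: Fernhollow with 46 animals

Round 1: Dunmere=12 Elkhorn=8 Fernhollow=7 Greywater=7 Ironridge=12 → close Dunmere (overflow 2)
  12÷4 = 3 each, +1 to first 0
Round 2: Elkhorn=11 Fernhollow=10 Greywater=10 Ironridge=15 → close Greywater (overflow 5)
  10÷3 = 3 each, +1 to first 1
Round 3: Elkhorn=15 Fernhollow=13 Ironridge=18 → close Ironridge (overflow 8)
  18÷2 = 9 each, +1 to first 0
Round 4: Elkhorn=24 Fernhollow=22 → close Elkhorn (overflow 12)
  24÷1 = 24 each, +1 to first 0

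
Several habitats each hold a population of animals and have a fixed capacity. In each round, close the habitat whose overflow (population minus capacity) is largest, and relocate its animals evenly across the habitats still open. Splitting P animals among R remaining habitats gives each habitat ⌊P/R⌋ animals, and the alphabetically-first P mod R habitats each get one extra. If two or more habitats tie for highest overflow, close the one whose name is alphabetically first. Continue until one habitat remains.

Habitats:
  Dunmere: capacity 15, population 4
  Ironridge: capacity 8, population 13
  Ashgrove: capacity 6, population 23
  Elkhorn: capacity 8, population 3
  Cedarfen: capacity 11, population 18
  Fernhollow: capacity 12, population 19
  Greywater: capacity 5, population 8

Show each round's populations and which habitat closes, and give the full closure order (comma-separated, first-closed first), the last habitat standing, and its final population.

Round 1: Ashgrove=23 Cedarfen=18 Dunmere=4 Elkhorn=3 Fernhollow=19 Greywater=8 Ironridge=13 → close Ashgrove (overflow 17)
  23÷6 = 3 each, +1 to first 5
Round 2: Cedarfen=22 Dunmere=8 Elkhorn=7 Fernhollow=23 Greywater=12 Ironridge=16 → close Cedarfen (overflow 11)
  22÷5 = 4 each, +1 to first 2
Round 3: Dunmere=13 Elkhorn=12 Fernhollow=27 Greywater=16 Ironridge=20 → close Fernhollow (overflow 15)
  27÷4 = 6 each, +1 to first 3
Round 4: Dunmere=20 Elkhorn=19 Greywater=23 Ironridge=26 → close Greywater (overflow 18)
  23÷3 = 7 each, +1 to first 2
Round 5: Dunmere=28 Elkhorn=27 Ironridge=33 → close Ironridge (overflow 25)
  33÷2 = 16 each, +1 to first 1
Round 6: Dunmere=45 Elkhorn=43 → close Elkhorn (overflow 35)
  43÷1 = 43 each, +1 to first 0

Closure order: Ashgrove, Cedarfen, Fernhollow, Greywater, Ironridge, Elkhorn
Last habitat: Dunmere with 88 animals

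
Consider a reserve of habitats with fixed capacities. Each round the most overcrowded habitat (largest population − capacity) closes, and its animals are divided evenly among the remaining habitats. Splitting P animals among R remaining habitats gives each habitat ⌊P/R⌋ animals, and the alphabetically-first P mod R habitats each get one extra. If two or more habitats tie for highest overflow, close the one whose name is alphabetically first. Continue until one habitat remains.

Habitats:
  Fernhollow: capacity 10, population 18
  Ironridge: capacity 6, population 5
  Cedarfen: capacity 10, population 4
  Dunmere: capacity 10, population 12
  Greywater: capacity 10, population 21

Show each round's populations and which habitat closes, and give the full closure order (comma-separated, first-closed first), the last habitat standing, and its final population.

Round 1: Cedarfen=4 Dunmere=12 Fernhollow=18 Greywater=21 Ironridge=5 → close Greywater (overflow 11)
  21÷4 = 5 each, +1 to first 1
Round 2: Cedarfen=10 Dunmere=17 Fernhollow=23 Ironridge=10 → close Fernhollow (overflow 13)
  23÷3 = 7 each, +1 to first 2
Round 3: Cedarfen=18 Dunmere=25 Ironridge=17 → close Dunmere (overflow 15)
  25÷2 = 12 each, +1 to first 1
Round 4: Cedarfen=31 Ironridge=29 → close Ironridge (overflow 23)
  29÷1 = 29 each, +1 to first 0

Closure order: Greywater, Fernhollow, Dunmere, Ironridge
Last habitat: Cedarfen with 60 animals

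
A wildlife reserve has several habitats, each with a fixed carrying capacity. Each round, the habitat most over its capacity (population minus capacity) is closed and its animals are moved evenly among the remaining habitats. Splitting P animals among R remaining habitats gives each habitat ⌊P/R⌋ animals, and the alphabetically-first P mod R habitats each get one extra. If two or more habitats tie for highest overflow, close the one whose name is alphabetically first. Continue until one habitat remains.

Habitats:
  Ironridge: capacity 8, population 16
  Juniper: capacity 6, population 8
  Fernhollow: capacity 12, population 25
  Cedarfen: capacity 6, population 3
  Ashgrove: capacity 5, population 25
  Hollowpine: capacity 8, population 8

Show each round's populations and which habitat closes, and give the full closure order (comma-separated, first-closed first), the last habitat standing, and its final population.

Round 1: Ashgrove=25 Cedarfen=3 Fernhollow=25 Hollowpine=8 Ironridge=16 Juniper=8 → close Ashgrove (overflow 20)
  25÷5 = 5 each, +1 to first 0
Round 2: Cedarfen=8 Fernhollow=30 Hollowpine=13 Ironridge=21 Juniper=13 → close Fernhollow (overflow 18)
  30÷4 = 7 each, +1 to first 2
Round 3: Cedarfen=16 Hollowpine=21 Ironridge=28 Juniper=20 → close Ironridge (overflow 20)
  28÷3 = 9 each, +1 to first 1
Round 4: Cedarfen=26 Hollowpine=30 Juniper=29 → close Juniper (overflow 23)
  29÷2 = 14 each, +1 to first 1
Round 5: Cedarfen=41 Hollowpine=44 → close Hollowpine (overflow 36)
  44÷1 = 44 each, +1 to first 0

Closure order: Ashgrove, Fernhollow, Ironridge, Juniper, Hollowpine
Last habitat: Cedarfen with 85 animals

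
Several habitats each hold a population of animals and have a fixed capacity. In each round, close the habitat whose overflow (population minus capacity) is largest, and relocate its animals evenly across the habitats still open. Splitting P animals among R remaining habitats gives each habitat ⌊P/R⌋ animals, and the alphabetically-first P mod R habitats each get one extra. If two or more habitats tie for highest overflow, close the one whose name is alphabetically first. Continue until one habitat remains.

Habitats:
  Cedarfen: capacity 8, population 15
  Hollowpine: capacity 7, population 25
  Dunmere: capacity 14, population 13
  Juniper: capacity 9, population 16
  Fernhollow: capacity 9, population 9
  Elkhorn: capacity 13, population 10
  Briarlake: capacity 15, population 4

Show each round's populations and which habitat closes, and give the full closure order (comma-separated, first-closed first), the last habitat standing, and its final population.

Round 1: Briarlake=4 Cedarfen=15 Dunmere=13 Elkhorn=10 Fernhollow=9 Hollowpine=25 Juniper=16 → close Hollowpine (overflow 18)
  25÷6 = 4 each, +1 to first 1
Round 2: Briarlake=9 Cedarfen=19 Dunmere=17 Elkhorn=14 Fernhollow=13 Juniper=20 → close Cedarfen (overflow 11)
  19÷5 = 3 each, +1 to first 4
Round 3: Briarlake=13 Dunmere=21 Elkhorn=18 Fernhollow=17 Juniper=23 → close Juniper (overflow 14)
  23÷4 = 5 each, +1 to first 3
Round 4: Briarlake=19 Dunmere=27 Elkhorn=24 Fernhollow=22 → close Dunmere (overflow 13)
  27÷3 = 9 each, +1 to first 0
Round 5: Briarlake=28 Elkhorn=33 Fernhollow=31 → close Fernhollow (overflow 22)
  31÷2 = 15 each, +1 to first 1
Round 6: Briarlake=44 Elkhorn=48 → close Elkhorn (overflow 35)
  48÷1 = 48 each, +1 to first 0

Closure order: Hollowpine, Cedarfen, Juniper, Dunmere, Fernhollow, Elkhorn
Last habitat: Briarlake with 92 animals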